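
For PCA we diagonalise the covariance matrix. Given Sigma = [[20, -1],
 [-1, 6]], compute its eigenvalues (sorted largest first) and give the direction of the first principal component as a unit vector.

Step 1 — characteristic polynomial of 2×2 Sigma:
  det(Sigma - λI) = λ² - trace · λ + det = 0.
  trace = 20 + 6 = 26, det = 20·6 - (-1)² = 119.
Step 2 — discriminant:
  Δ = trace² - 4·det = 676 - 476 = 200.
Step 3 — eigenvalues:
  λ = (trace ± √Δ)/2 = (26 ± 14.1421)/2,
  λ_1 = 20.0711,  λ_2 = 5.9289.

Step 4 — unit eigenvector for λ_1: solve (Sigma - λ_1 I)v = 0. First row:
  (20 - 20.0711)·v_x + (-1)·v_y = 0, i.e. (-0.0711)·v_x + (-1)·v_y = 0,
  so v ∝ (b, λ_1 - a) = (-1, 0.0711); multiply by -1 so the first entry is positive: u = (1, -0.0711).
  ||u|| = √((1)² + (-0.0711)²) = √(1.0051) ≈ 1.0025,
  v_1 = u/||u|| ≈ (0.9975, -0.0709) (||v_1|| = 1).

λ_1 = 20.0711,  λ_2 = 5.9289;  v_1 ≈ (0.9975, -0.0709)


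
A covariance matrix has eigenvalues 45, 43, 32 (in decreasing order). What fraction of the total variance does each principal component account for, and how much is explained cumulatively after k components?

Step 1 — total variance = trace(Sigma) = Σ λ_i = 45 + 43 + 32 = 120.

Step 2 — fraction explained by component i = λ_i / Σ λ:
  PC1: 45/120 = 0.375
  PC2: 43/120 = 0.3583
  PC3: 32/120 = 0.2667

Step 3 — cumulative fraction after k components = (λ_1 + ... + λ_k) / Σ λ:
  k = 1: 45/120 = 0.375
  k = 2: (45 + 43)/120 = 88/120 = 0.7333
  k = 3: (45 + 43 + 32)/120 = 120/120 = 1

Summary (fraction, with percent):

explained: PC1 0.375 (37.5%), PC2 0.3583 (35.83%), PC3 0.2667 (26.67%);  cumulative: 0.375, 0.7333, 1


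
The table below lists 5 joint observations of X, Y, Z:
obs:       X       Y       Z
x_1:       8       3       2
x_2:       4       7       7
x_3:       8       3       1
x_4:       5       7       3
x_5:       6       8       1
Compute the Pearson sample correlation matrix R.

Step 1 — column means:
  mean(X) = (8 + 4 + 8 + 5 + 6) / 5 = 31/5 = 6.2
  mean(Y) = (3 + 7 + 3 + 7 + 8) / 5 = 28/5 = 5.6
  mean(Z) = (2 + 7 + 1 + 3 + 1) / 5 = 14/5 = 2.8

Step 2 — sample variances and covariances s[i,j] = (1/(n-1)) · Σ_k (x_{k,i} - mean_i) · (x_{k,j} - mean_j), with n-1 = 4:
  s[X,X] = ((1.8)·(1.8) + (-2.2)·(-2.2) + (1.8)·(1.8) + (-1.2)·(-1.2) + (-0.2)·(-0.2)) / 4 = 12.8/4 = 3.2
  s[X,Y] = ((1.8)·(-2.6) + (-2.2)·(1.4) + (1.8)·(-2.6) + (-1.2)·(1.4) + (-0.2)·(2.4)) / 4 = -14.6/4 = -3.65
  s[X,Z] = ((1.8)·(-0.8) + (-2.2)·(4.2) + (1.8)·(-1.8) + (-1.2)·(0.2) + (-0.2)·(-1.8)) / 4 = -13.8/4 = -3.45
  s[Y,Y] = ((-2.6)·(-2.6) + (1.4)·(1.4) + (-2.6)·(-2.6) + (1.4)·(1.4) + (2.4)·(2.4)) / 4 = 23.2/4 = 5.8
  s[Y,Z] = ((-2.6)·(-0.8) + (1.4)·(4.2) + (-2.6)·(-1.8) + (1.4)·(0.2) + (2.4)·(-1.8)) / 4 = 8.6/4 = 2.15
  s[Z,Z] = ((-0.8)·(-0.8) + (4.2)·(4.2) + (-1.8)·(-1.8) + (0.2)·(0.2) + (-1.8)·(-1.8)) / 4 = 24.8/4 = 6.2
  Sample standard deviations s_i = √(s[i,i]):
  s(X) = √(3.2) = 1.7889
  s(Y) = √(5.8) = 2.4083
  s(Z) = √(6.2) = 2.49

Step 3 — r_{ij} = s_{ij} / (s_i · s_j):
  r[X,X] = 1 (diagonal).
  r[X,Y] = -3.65 / (1.7889 · 2.4083) = -3.65 / 4.3081 = -0.8472
  r[X,Z] = -3.45 / (1.7889 · 2.49) = -3.45 / 4.4542 = -0.7745
  r[Y,Y] = 1 (diagonal).
  r[Y,Z] = 2.15 / (2.4083 · 2.49) = 2.15 / 5.9967 = 0.3585
  r[Z,Z] = 1 (diagonal).

R is symmetric with unit diagonal. Assembling:

R = [[1, -0.8472, -0.7745],
 [-0.8472, 1, 0.3585],
 [-0.7745, 0.3585, 1]]


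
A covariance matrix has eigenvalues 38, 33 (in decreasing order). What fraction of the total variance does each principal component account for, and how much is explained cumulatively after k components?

Step 1 — total variance = trace(Sigma) = Σ λ_i = 38 + 33 = 71.

Step 2 — fraction explained by component i = λ_i / Σ λ:
  PC1: 38/71 = 0.5352
  PC2: 33/71 = 0.4648

Step 3 — cumulative fraction after k components = (λ_1 + ... + λ_k) / Σ λ:
  k = 1: 38/71 = 0.5352
  k = 2: (38 + 33)/71 = 71/71 = 1

Summary (fraction, with percent):

explained: PC1 0.5352 (53.52%), PC2 0.4648 (46.48%);  cumulative: 0.5352, 1


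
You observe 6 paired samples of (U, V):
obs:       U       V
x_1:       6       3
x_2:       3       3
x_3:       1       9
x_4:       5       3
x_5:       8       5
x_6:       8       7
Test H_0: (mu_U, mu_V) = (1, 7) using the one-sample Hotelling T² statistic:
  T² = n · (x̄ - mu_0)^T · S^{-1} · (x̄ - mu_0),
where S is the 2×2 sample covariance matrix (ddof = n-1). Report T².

Step 1 — sample mean vector:
  mean(U) = (6 + 3 + 1 + 5 + 8 + 8) / 6 = 31/6 = 5.1667
  mean(V) = (3 + 3 + 9 + 3 + 5 + 7) / 6 = 30/6 = 5
  x̄ = (5.1667, 5),  deviation x̄ - mu_0 = (5.1667, 5) - (1, 7) = (4.1667, -2).

Step 2 — sample covariance matrix, S[i,j] = (1/(n-1)) · Σ_k (x_{k,i} - mean_i) · (x_{k,j} - mean_j), divisor n-1 = 5:
  S[U,U] = ((0.8333)·(0.8333) + (-2.1667)·(-2.1667) + (-4.1667)·(-4.1667) + (-0.1667)·(-0.1667) + (2.8333)·(2.8333) + (2.8333)·(2.8333)) / 5 = 38.8333/5 = 7.7667
  S[U,V] = ((0.8333)·(-2) + (-2.1667)·(-2) + (-4.1667)·(4) + (-0.1667)·(-2) + (2.8333)·(0) + (2.8333)·(2)) / 5 = -8/5 = -1.6
  S[V,V] = ((-2)·(-2) + (-2)·(-2) + (4)·(4) + (-2)·(-2) + (0)·(0) + (2)·(2)) / 5 = 32/5 = 6.4
  S = [[7.7667, -1.6],
 [-1.6, 6.4]].

Step 3 — invert S. det(S) = 7.7667·6.4 - (-1.6)² = 47.1467.
  S^{-1} = (1/det) · [[d, -b], [-b, a]] = [[0.1357, 0.0339],
 [0.0339, 0.1647]].

Step 4 — quadratic form (x̄ - mu_0)^T · S^{-1} · (x̄ - mu_0):
  S^{-1} · (x̄ - mu_0) = (0.4977, -0.1881),
  (x̄ - mu_0)^T · [...] = (4.1667)·(0.4977) + (-2)·(-0.1881) = 2.45.

Step 5 — scale by n: T² = 6 · 2.45 = 14.7002.

T² ≈ 14.7002


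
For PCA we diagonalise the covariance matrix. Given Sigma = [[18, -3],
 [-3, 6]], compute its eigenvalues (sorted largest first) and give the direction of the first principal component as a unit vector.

Step 1 — characteristic polynomial of 2×2 Sigma:
  det(Sigma - λI) = λ² - trace · λ + det = 0.
  trace = 18 + 6 = 24, det = 18·6 - (-3)² = 99.
Step 2 — discriminant:
  Δ = trace² - 4·det = 576 - 396 = 180.
Step 3 — eigenvalues:
  λ = (trace ± √Δ)/2 = (24 ± 13.4164)/2,
  λ_1 = 18.7082,  λ_2 = 5.2918.

Step 4 — unit eigenvector for λ_1: solve (Sigma - λ_1 I)v = 0. First row:
  (18 - 18.7082)·v_x + (-3)·v_y = 0, i.e. (-0.7082)·v_x + (-3)·v_y = 0,
  so v ∝ (b, λ_1 - a) = (-3, 0.7082); multiply by -1 so the first entry is positive: u = (3, -0.7082).
  ||u|| = √((3)² + (-0.7082)²) = √(9.5016) ≈ 3.0825,
  v_1 = u/||u|| ≈ (0.9732, -0.2298) (||v_1|| = 1).

λ_1 = 18.7082,  λ_2 = 5.2918;  v_1 ≈ (0.9732, -0.2298)


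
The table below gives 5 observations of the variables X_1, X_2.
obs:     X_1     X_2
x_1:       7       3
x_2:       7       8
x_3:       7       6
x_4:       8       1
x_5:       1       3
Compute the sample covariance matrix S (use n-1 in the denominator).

Step 1 — column means:
  mean(X_1) = (7 + 7 + 7 + 8 + 1) / 5 = 30/5 = 6
  mean(X_2) = (3 + 8 + 6 + 1 + 3) / 5 = 21/5 = 4.2

Step 2 — sample covariance S[i,j] = (1/(n-1)) · Σ_k (x_{k,i} - mean_i) · (x_{k,j} - mean_j), with n-1 = 4.
  S[X_1,X_1] = ((1)·(1) + (1)·(1) + (1)·(1) + (2)·(2) + (-5)·(-5)) / 4 = 32/4 = 8
  S[X_1,X_2] = ((1)·(-1.2) + (1)·(3.8) + (1)·(1.8) + (2)·(-3.2) + (-5)·(-1.2)) / 4 = 4/4 = 1
  S[X_2,X_2] = ((-1.2)·(-1.2) + (3.8)·(3.8) + (1.8)·(1.8) + (-3.2)·(-3.2) + (-1.2)·(-1.2)) / 4 = 30.8/4 = 7.7

S is symmetric (S[j,i] = S[i,j]). Assembling:

S = [[8, 1],
 [1, 7.7]]


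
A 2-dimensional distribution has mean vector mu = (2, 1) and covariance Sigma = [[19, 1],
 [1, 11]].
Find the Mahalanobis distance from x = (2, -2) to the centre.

Step 1 — centre the observation: (x - mu) = (0, -3).

Step 2 — invert Sigma. det(Sigma) = 19·11 - (1)² = 208.
  Sigma^{-1} = (1/det) · [[d, -b], [-b, a]] = [[0.0529, -0.0048],
 [-0.0048, 0.0913]].

Step 3 — form the quadratic (x - mu)^T · Sigma^{-1} · (x - mu):
  Sigma^{-1} · (x - mu) = (0.0144, -0.274).
  (x - mu)^T · [Sigma^{-1} · (x - mu)] = (0)·(0.0144) + (-3)·(-0.274) = 0.8221.

Step 4 — take square root: d = √(0.8221) ≈ 0.9067.

d(x, mu) = √(0.8221) ≈ 0.9067


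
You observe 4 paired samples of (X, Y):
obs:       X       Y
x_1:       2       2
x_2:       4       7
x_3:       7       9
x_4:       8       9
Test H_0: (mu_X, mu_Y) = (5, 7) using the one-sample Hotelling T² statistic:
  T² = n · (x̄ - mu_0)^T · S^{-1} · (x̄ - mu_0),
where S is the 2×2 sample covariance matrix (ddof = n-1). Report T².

Step 1 — sample mean vector:
  mean(X) = (2 + 4 + 7 + 8) / 4 = 21/4 = 5.25
  mean(Y) = (2 + 7 + 9 + 9) / 4 = 27/4 = 6.75
  x̄ = (5.25, 6.75),  deviation x̄ - mu_0 = (5.25, 6.75) - (5, 7) = (0.25, -0.25).

Step 2 — sample covariance matrix, S[i,j] = (1/(n-1)) · Σ_k (x_{k,i} - mean_i) · (x_{k,j} - mean_j), divisor n-1 = 3:
  S[X,X] = ((-3.25)·(-3.25) + (-1.25)·(-1.25) + (1.75)·(1.75) + (2.75)·(2.75)) / 3 = 22.75/3 = 7.5833
  S[X,Y] = ((-3.25)·(-4.75) + (-1.25)·(0.25) + (1.75)·(2.25) + (2.75)·(2.25)) / 3 = 25.25/3 = 8.4167
  S[Y,Y] = ((-4.75)·(-4.75) + (0.25)·(0.25) + (2.25)·(2.25) + (2.25)·(2.25)) / 3 = 32.75/3 = 10.9167
  S = [[7.5833, 8.4167],
 [8.4167, 10.9167]].

Step 3 — invert S. det(S) = 7.5833·10.9167 - (8.4167)² = 11.9444.
  S^{-1} = (1/det) · [[d, -b], [-b, a]] = [[0.914, -0.7047],
 [-0.7047, 0.6349]].

Step 4 — quadratic form (x̄ - mu_0)^T · S^{-1} · (x̄ - mu_0):
  S^{-1} · (x̄ - mu_0) = (0.4047, -0.3349),
  (x̄ - mu_0)^T · [...] = (0.25)·(0.4047) + (-0.25)·(-0.3349) = 0.1849.

Step 5 — scale by n: T² = 4 · 0.1849 = 0.7395.

T² ≈ 0.7395


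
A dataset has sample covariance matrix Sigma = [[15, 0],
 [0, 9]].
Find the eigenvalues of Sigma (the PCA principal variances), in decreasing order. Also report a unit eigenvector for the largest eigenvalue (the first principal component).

Step 1 — characteristic polynomial of 2×2 Sigma:
  det(Sigma - λI) = λ² - trace · λ + det = 0.
  trace = 15 + 9 = 24, det = 15·9 - (0)² = 135.
Step 2 — discriminant:
  Δ = trace² - 4·det = 576 - 540 = 36.
Step 3 — eigenvalues:
  λ = (trace ± √Δ)/2 = (24 ± 6)/2,
  λ_1 = 15,  λ_2 = 9.

Step 4 — unit eigenvector for λ_1: Sigma is diagonal, so its eigenvectors are the coordinate axes. λ_1 = 15 is the diagonal entry on the first coordinate axis, hence
  v_1 = (1, 0) (||v_1|| = 1).

λ_1 = 15,  λ_2 = 9;  v_1 ≈ (1, 0)


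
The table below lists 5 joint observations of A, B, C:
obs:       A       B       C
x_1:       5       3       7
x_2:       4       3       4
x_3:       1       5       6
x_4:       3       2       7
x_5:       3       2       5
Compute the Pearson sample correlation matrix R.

Step 1 — column means:
  mean(A) = (5 + 4 + 1 + 3 + 3) / 5 = 16/5 = 3.2
  mean(B) = (3 + 3 + 5 + 2 + 2) / 5 = 15/5 = 3
  mean(C) = (7 + 4 + 6 + 7 + 5) / 5 = 29/5 = 5.8

Step 2 — sample variances and covariances s[i,j] = (1/(n-1)) · Σ_k (x_{k,i} - mean_i) · (x_{k,j} - mean_j), with n-1 = 4:
  s[A,A] = ((1.8)·(1.8) + (0.8)·(0.8) + (-2.2)·(-2.2) + (-0.2)·(-0.2) + (-0.2)·(-0.2)) / 4 = 8.8/4 = 2.2
  s[A,B] = ((1.8)·(0) + (0.8)·(0) + (-2.2)·(2) + (-0.2)·(-1) + (-0.2)·(-1)) / 4 = -4/4 = -1
  s[A,C] = ((1.8)·(1.2) + (0.8)·(-1.8) + (-2.2)·(0.2) + (-0.2)·(1.2) + (-0.2)·(-0.8)) / 4 = 0.2/4 = 0.05
  s[B,B] = ((0)·(0) + (0)·(0) + (2)·(2) + (-1)·(-1) + (-1)·(-1)) / 4 = 6/4 = 1.5
  s[B,C] = ((0)·(1.2) + (0)·(-1.8) + (2)·(0.2) + (-1)·(1.2) + (-1)·(-0.8)) / 4 = 0/4 = 0
  s[C,C] = ((1.2)·(1.2) + (-1.8)·(-1.8) + (0.2)·(0.2) + (1.2)·(1.2) + (-0.8)·(-0.8)) / 4 = 6.8/4 = 1.7
  Sample standard deviations s_i = √(s[i,i]):
  s(A) = √(2.2) = 1.4832
  s(B) = √(1.5) = 1.2247
  s(C) = √(1.7) = 1.3038

Step 3 — r_{ij} = s_{ij} / (s_i · s_j):
  r[A,A] = 1 (diagonal).
  r[A,B] = -1 / (1.4832 · 1.2247) = -1 / 1.8166 = -0.5505
  r[A,C] = 0.05 / (1.4832 · 1.3038) = 0.05 / 1.9339 = 0.0259
  r[B,B] = 1 (diagonal).
  r[B,C] = 0 / (1.2247 · 1.3038) = 0 / 1.5969 = 0
  r[C,C] = 1 (diagonal).

R is symmetric with unit diagonal. Assembling:

R = [[1, -0.5505, 0.0259],
 [-0.5505, 1, 0],
 [0.0259, 0, 1]]


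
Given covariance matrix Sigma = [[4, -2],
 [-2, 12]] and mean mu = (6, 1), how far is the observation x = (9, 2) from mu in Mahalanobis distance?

Step 1 — centre the observation: (x - mu) = (3, 1).

Step 2 — invert Sigma. det(Sigma) = 4·12 - (-2)² = 44.
  Sigma^{-1} = (1/det) · [[d, -b], [-b, a]] = [[0.2727, 0.0455],
 [0.0455, 0.0909]].

Step 3 — form the quadratic (x - mu)^T · Sigma^{-1} · (x - mu):
  Sigma^{-1} · (x - mu) = (0.8636, 0.2273).
  (x - mu)^T · [Sigma^{-1} · (x - mu)] = (3)·(0.8636) + (1)·(0.2273) = 2.8182.

Step 4 — take square root: d = √(2.8182) ≈ 1.6787.

d(x, mu) = √(2.8182) ≈ 1.6787


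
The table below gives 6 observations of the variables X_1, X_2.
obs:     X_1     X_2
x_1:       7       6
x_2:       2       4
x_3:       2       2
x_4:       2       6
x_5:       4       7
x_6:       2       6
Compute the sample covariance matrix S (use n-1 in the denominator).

Step 1 — column means:
  mean(X_1) = (7 + 2 + 2 + 2 + 4 + 2) / 6 = 19/6 = 3.1667
  mean(X_2) = (6 + 4 + 2 + 6 + 7 + 6) / 6 = 31/6 = 5.1667

Step 2 — sample covariance S[i,j] = (1/(n-1)) · Σ_k (x_{k,i} - mean_i) · (x_{k,j} - mean_j), with n-1 = 5.
  S[X_1,X_1] = ((3.8333)·(3.8333) + (-1.1667)·(-1.1667) + (-1.1667)·(-1.1667) + (-1.1667)·(-1.1667) + (0.8333)·(0.8333) + (-1.1667)·(-1.1667)) / 5 = 20.8333/5 = 4.1667
  S[X_1,X_2] = ((3.8333)·(0.8333) + (-1.1667)·(-1.1667) + (-1.1667)·(-3.1667) + (-1.1667)·(0.8333) + (0.8333)·(1.8333) + (-1.1667)·(0.8333)) / 5 = 7.8333/5 = 1.5667
  S[X_2,X_2] = ((0.8333)·(0.8333) + (-1.1667)·(-1.1667) + (-3.1667)·(-3.1667) + (0.8333)·(0.8333) + (1.8333)·(1.8333) + (0.8333)·(0.8333)) / 5 = 16.8333/5 = 3.3667

S is symmetric (S[j,i] = S[i,j]). Assembling:

S = [[4.1667, 1.5667],
 [1.5667, 3.3667]]


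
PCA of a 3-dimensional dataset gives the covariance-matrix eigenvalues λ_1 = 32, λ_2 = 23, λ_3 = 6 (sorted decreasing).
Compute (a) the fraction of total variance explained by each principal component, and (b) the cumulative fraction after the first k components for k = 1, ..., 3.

Step 1 — total variance = trace(Sigma) = Σ λ_i = 32 + 23 + 6 = 61.

Step 2 — fraction explained by component i = λ_i / Σ λ:
  PC1: 32/61 = 0.5246
  PC2: 23/61 = 0.377
  PC3: 6/61 = 0.0984

Step 3 — cumulative fraction after k components = (λ_1 + ... + λ_k) / Σ λ:
  k = 1: 32/61 = 0.5246
  k = 2: (32 + 23)/61 = 55/61 = 0.9016
  k = 3: (32 + 23 + 6)/61 = 61/61 = 1

Summary (fraction, with percent):

explained: PC1 0.5246 (52.46%), PC2 0.377 (37.7%), PC3 0.0984 (9.84%);  cumulative: 0.5246, 0.9016, 1


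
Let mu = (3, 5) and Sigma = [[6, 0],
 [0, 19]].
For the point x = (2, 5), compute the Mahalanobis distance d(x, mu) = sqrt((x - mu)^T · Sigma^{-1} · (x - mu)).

Step 1 — centre the observation: (x - mu) = (-1, 0).

Step 2 — invert Sigma. det(Sigma) = 6·19 - (0)² = 114.
  Sigma^{-1} = (1/det) · [[d, -b], [-b, a]] = [[0.1667, 0],
 [0, 0.0526]].

Step 3 — form the quadratic (x - mu)^T · Sigma^{-1} · (x - mu):
  Sigma^{-1} · (x - mu) = (-0.1667, 0).
  (x - mu)^T · [Sigma^{-1} · (x - mu)] = (-1)·(-0.1667) + (0)·(0) = 0.1667.

Step 4 — take square root: d = √(0.1667) ≈ 0.4082.

d(x, mu) = √(0.1667) ≈ 0.4082


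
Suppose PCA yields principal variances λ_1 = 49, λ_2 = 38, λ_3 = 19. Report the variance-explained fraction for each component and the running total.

Step 1 — total variance = trace(Sigma) = Σ λ_i = 49 + 38 + 19 = 106.

Step 2 — fraction explained by component i = λ_i / Σ λ:
  PC1: 49/106 = 0.4623
  PC2: 38/106 = 0.3585
  PC3: 19/106 = 0.1792

Step 3 — cumulative fraction after k components = (λ_1 + ... + λ_k) / Σ λ:
  k = 1: 49/106 = 0.4623
  k = 2: (49 + 38)/106 = 87/106 = 0.8208
  k = 3: (49 + 38 + 19)/106 = 106/106 = 1

Summary (fraction, with percent):

explained: PC1 0.4623 (46.23%), PC2 0.3585 (35.85%), PC3 0.1792 (17.92%);  cumulative: 0.4623, 0.8208, 1


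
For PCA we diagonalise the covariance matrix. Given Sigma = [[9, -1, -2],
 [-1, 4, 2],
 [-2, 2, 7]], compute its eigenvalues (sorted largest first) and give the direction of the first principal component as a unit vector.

Step 1 — characteristic polynomial p(λ) = det(λI - Sigma) = λ³ - tr·λ² + c_1·λ - det, where tr = trace, c_1 = sum of the principal 2×2 minors, det = det(Sigma):
  tr = 9 + 4 + 7 = 20,
  c_1 = (9·4 - (-1)²) + (9·7 - (-2)²) + (4·7 - (2)²) = 35 + 59 + 24 = 118,
  det = 9·(4·7 - (2)²) - (-1)·((-1)·7 - (2)·(-2)) + (-2)·((-1)·(2) - 4·(-2)) = 9·(24) - (-1)·(-3) + (-2)·(6) = 201.
  So p(λ) = λ³ - 20λ² + 118λ - 201.
Step 2 — look for an integer root (rational root theorem: any rational root is an integer divisor of 201). Testing λ = 3:
  p(3) = 27 - 180 + 354 - 201 = 0  ✓
  Dividing out (λ - 3): p(λ) = (λ - 3)(λ² - 17λ + 67).
Step 3 — remaining eigenvalues from the quadratic λ² - 17λ + 67 = 0:
  Δ = 17² - 4·67 = 289 - 268 = 21,  λ = (17 ± √21)/2 = (17 ± 4.5826)/2 ≈ 10.7913 or 6.2087.
  Sorted: λ_1 = 10.7913,  λ_2 = 6.2087,  λ_3 = 3  (check: sum = 20 = tr ✓).

Step 4 — unit eigenvector for λ_1 ≈ 10.7913: v spans the null space of (Sigma - λ_1 I), whose rows are
  r_1 = (-1.7913, -1, -2),  r_2 = (-1, -6.7913, 2),  r_3 = (-2, 2, -3.7913).
  v is orthogonal to every row, so take v ∝ r_1 × r_2 = ((-1)·(2) - (-2)·(-6.7913), (-2)·(-1) - (-1.7913)·(2), (-1.7913)·(-6.7913) - (-1)·(-1)) ≈ (-15.5826, 5.5826, 11.1652).
  Rescale (multiply by -1 so the first nonzero entry is positive): u = (15.5826, -5.5826, -11.1652).
  ||u|| = √((15.5826)² + (-5.5826)² + (-11.1652)²) = √(398.6424) ≈ 19.966,  v_1 = u/||u|| ≈ (0.7805, -0.2796, -0.5592) (||v_1|| = 1).

λ_1 = 10.7913,  λ_2 = 6.2087,  λ_3 = 3;  v_1 ≈ (0.7805, -0.2796, -0.5592)


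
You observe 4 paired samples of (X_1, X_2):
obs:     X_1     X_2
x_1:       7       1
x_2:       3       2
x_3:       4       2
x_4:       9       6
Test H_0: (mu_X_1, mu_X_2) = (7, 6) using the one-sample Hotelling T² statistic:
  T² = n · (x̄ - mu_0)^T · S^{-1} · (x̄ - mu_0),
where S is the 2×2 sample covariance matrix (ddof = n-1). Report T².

Step 1 — sample mean vector:
  mean(X_1) = (7 + 3 + 4 + 9) / 4 = 23/4 = 5.75
  mean(X_2) = (1 + 2 + 2 + 6) / 4 = 11/4 = 2.75
  x̄ = (5.75, 2.75),  deviation x̄ - mu_0 = (5.75, 2.75) - (7, 6) = (-1.25, -3.25).

Step 2 — sample covariance matrix, S[i,j] = (1/(n-1)) · Σ_k (x_{k,i} - mean_i) · (x_{k,j} - mean_j), divisor n-1 = 3:
  S[X_1,X_1] = ((1.25)·(1.25) + (-2.75)·(-2.75) + (-1.75)·(-1.75) + (3.25)·(3.25)) / 3 = 22.75/3 = 7.5833
  S[X_1,X_2] = ((1.25)·(-1.75) + (-2.75)·(-0.75) + (-1.75)·(-0.75) + (3.25)·(3.25)) / 3 = 11.75/3 = 3.9167
  S[X_2,X_2] = ((-1.75)·(-1.75) + (-0.75)·(-0.75) + (-0.75)·(-0.75) + (3.25)·(3.25)) / 3 = 14.75/3 = 4.9167
  S = [[7.5833, 3.9167],
 [3.9167, 4.9167]].

Step 3 — invert S. det(S) = 7.5833·4.9167 - (3.9167)² = 21.9444.
  S^{-1} = (1/det) · [[d, -b], [-b, a]] = [[0.2241, -0.1785],
 [-0.1785, 0.3456]].

Step 4 — quadratic form (x̄ - mu_0)^T · S^{-1} · (x̄ - mu_0):
  S^{-1} · (x̄ - mu_0) = (0.3, -0.9),
  (x̄ - mu_0)^T · [...] = (-1.25)·(0.3) + (-3.25)·(-0.9) = 2.55.

Step 5 — scale by n: T² = 4 · 2.55 = 10.2.

T² ≈ 10.2


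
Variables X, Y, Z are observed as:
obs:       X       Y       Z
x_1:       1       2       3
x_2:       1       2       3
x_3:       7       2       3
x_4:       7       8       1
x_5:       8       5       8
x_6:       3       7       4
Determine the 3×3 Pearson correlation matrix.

Step 1 — column means:
  mean(X) = (1 + 1 + 7 + 7 + 8 + 3) / 6 = 27/6 = 4.5
  mean(Y) = (2 + 2 + 2 + 8 + 5 + 7) / 6 = 26/6 = 4.3333
  mean(Z) = (3 + 3 + 3 + 1 + 8 + 4) / 6 = 22/6 = 3.6667

Step 2 — sample variances and covariances s[i,j] = (1/(n-1)) · Σ_k (x_{k,i} - mean_i) · (x_{k,j} - mean_j), with n-1 = 5:
  s[X,X] = ((-3.5)·(-3.5) + (-3.5)·(-3.5) + (2.5)·(2.5) + (2.5)·(2.5) + (3.5)·(3.5) + (-1.5)·(-1.5)) / 5 = 51.5/5 = 10.3
  s[X,Y] = ((-3.5)·(-2.3333) + (-3.5)·(-2.3333) + (2.5)·(-2.3333) + (2.5)·(3.6667) + (3.5)·(0.6667) + (-1.5)·(2.6667)) / 5 = 18/5 = 3.6
  s[X,Z] = ((-3.5)·(-0.6667) + (-3.5)·(-0.6667) + (2.5)·(-0.6667) + (2.5)·(-2.6667) + (3.5)·(4.3333) + (-1.5)·(0.3333)) / 5 = 11/5 = 2.2
  s[Y,Y] = ((-2.3333)·(-2.3333) + (-2.3333)·(-2.3333) + (-2.3333)·(-2.3333) + (3.6667)·(3.6667) + (0.6667)·(0.6667) + (2.6667)·(2.6667)) / 5 = 37.3333/5 = 7.4667
  s[Y,Z] = ((-2.3333)·(-0.6667) + (-2.3333)·(-0.6667) + (-2.3333)·(-0.6667) + (3.6667)·(-2.6667) + (0.6667)·(4.3333) + (2.6667)·(0.3333)) / 5 = -1.3333/5 = -0.2667
  s[Z,Z] = ((-0.6667)·(-0.6667) + (-0.6667)·(-0.6667) + (-0.6667)·(-0.6667) + (-2.6667)·(-2.6667) + (4.3333)·(4.3333) + (0.3333)·(0.3333)) / 5 = 27.3333/5 = 5.4667
  Sample standard deviations s_i = √(s[i,i]):
  s(X) = √(10.3) = 3.2094
  s(Y) = √(7.4667) = 2.7325
  s(Z) = √(5.4667) = 2.3381

Step 3 — r_{ij} = s_{ij} / (s_i · s_j):
  r[X,X] = 1 (diagonal).
  r[X,Y] = 3.6 / (3.2094 · 2.7325) = 3.6 / 8.7696 = 0.4105
  r[X,Z] = 2.2 / (3.2094 · 2.3381) = 2.2 / 7.5038 = 0.2932
  r[Y,Y] = 1 (diagonal).
  r[Y,Z] = -0.2667 / (2.7325 · 2.3381) = -0.2667 / 6.3889 = -0.0417
  r[Z,Z] = 1 (diagonal).

R is symmetric with unit diagonal. Assembling:

R = [[1, 0.4105, 0.2932],
 [0.4105, 1, -0.0417],
 [0.2932, -0.0417, 1]]


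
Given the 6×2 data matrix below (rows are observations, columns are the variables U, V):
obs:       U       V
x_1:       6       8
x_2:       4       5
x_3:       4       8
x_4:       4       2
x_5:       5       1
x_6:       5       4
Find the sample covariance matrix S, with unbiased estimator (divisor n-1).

Step 1 — column means:
  mean(U) = (6 + 4 + 4 + 4 + 5 + 5) / 6 = 28/6 = 4.6667
  mean(V) = (8 + 5 + 8 + 2 + 1 + 4) / 6 = 28/6 = 4.6667

Step 2 — sample covariance S[i,j] = (1/(n-1)) · Σ_k (x_{k,i} - mean_i) · (x_{k,j} - mean_j), with n-1 = 5.
  S[U,U] = ((1.3333)·(1.3333) + (-0.6667)·(-0.6667) + (-0.6667)·(-0.6667) + (-0.6667)·(-0.6667) + (0.3333)·(0.3333) + (0.3333)·(0.3333)) / 5 = 3.3333/5 = 0.6667
  S[U,V] = ((1.3333)·(3.3333) + (-0.6667)·(0.3333) + (-0.6667)·(3.3333) + (-0.6667)·(-2.6667) + (0.3333)·(-3.6667) + (0.3333)·(-0.6667)) / 5 = 2.3333/5 = 0.4667
  S[V,V] = ((3.3333)·(3.3333) + (0.3333)·(0.3333) + (3.3333)·(3.3333) + (-2.6667)·(-2.6667) + (-3.6667)·(-3.6667) + (-0.6667)·(-0.6667)) / 5 = 43.3333/5 = 8.6667

S is symmetric (S[j,i] = S[i,j]). Assembling:

S = [[0.6667, 0.4667],
 [0.4667, 8.6667]]


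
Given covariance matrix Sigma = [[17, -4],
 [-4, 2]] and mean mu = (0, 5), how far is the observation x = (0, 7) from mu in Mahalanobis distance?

Step 1 — centre the observation: (x - mu) = (0, 2).

Step 2 — invert Sigma. det(Sigma) = 17·2 - (-4)² = 18.
  Sigma^{-1} = (1/det) · [[d, -b], [-b, a]] = [[0.1111, 0.2222],
 [0.2222, 0.9444]].

Step 3 — form the quadratic (x - mu)^T · Sigma^{-1} · (x - mu):
  Sigma^{-1} · (x - mu) = (0.4444, 1.8889).
  (x - mu)^T · [Sigma^{-1} · (x - mu)] = (0)·(0.4444) + (2)·(1.8889) = 3.7778.

Step 4 — take square root: d = √(3.7778) ≈ 1.9437.

d(x, mu) = √(3.7778) ≈ 1.9437


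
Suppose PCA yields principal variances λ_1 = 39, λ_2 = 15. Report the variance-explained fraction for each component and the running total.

Step 1 — total variance = trace(Sigma) = Σ λ_i = 39 + 15 = 54.

Step 2 — fraction explained by component i = λ_i / Σ λ:
  PC1: 39/54 = 0.7222
  PC2: 15/54 = 0.2778

Step 3 — cumulative fraction after k components = (λ_1 + ... + λ_k) / Σ λ:
  k = 1: 39/54 = 0.7222
  k = 2: (39 + 15)/54 = 54/54 = 1

Summary (fraction, with percent):

explained: PC1 0.7222 (72.22%), PC2 0.2778 (27.78%);  cumulative: 0.7222, 1


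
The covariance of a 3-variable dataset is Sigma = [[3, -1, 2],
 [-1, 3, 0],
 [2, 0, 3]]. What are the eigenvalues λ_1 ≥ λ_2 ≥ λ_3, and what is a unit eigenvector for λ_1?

Step 1 — characteristic polynomial p(λ) = det(λI - Sigma) = λ³ - tr·λ² + c_1·λ - det, where tr = trace, c_1 = sum of the principal 2×2 minors, det = det(Sigma):
  tr = 3 + 3 + 3 = 9,
  c_1 = (3·3 - (-1)²) + (3·3 - (2)²) + (3·3 - (0)²) = 8 + 5 + 9 = 22,
  det = 3·(3·3 - (0)²) - (-1)·((-1)·3 - (0)·(2)) + (2)·((-1)·(0) - 3·(2)) = 3·(9) - (-1)·(-3) + (2)·(-6) = 12.
  So p(λ) = λ³ - 9λ² + 22λ - 12.
Step 2 — look for an integer root (rational root theorem: any rational root is an integer divisor of 12). Testing λ = 3:
  p(3) = 27 - 81 + 66 - 12 = 0  ✓
  Dividing out (λ - 3): p(λ) = (λ - 3)(λ² - 6λ + 4).
Step 3 — remaining eigenvalues from the quadratic λ² - 6λ + 4 = 0:
  Δ = 6² - 4·4 = 36 - 16 = 20,  λ = (6 ± √20)/2 = (6 ± 4.4721)/2 ≈ 5.2361 or 0.7639.
  Sorted: λ_1 = 5.2361,  λ_2 = 3,  λ_3 = 0.7639  (check: sum = 9 = tr ✓).

Step 4 — unit eigenvector for λ_1 ≈ 5.2361: v spans the null space of (Sigma - λ_1 I), whose rows are
  r_1 = (-2.2361, -1, 2),  r_2 = (-1, -2.2361, 0),  r_3 = (2, 0, -2.2361).
  v is orthogonal to every row, so take v ∝ r_1 × r_2 = ((-1)·(0) - (2)·(-2.2361), (2)·(-1) - (-2.2361)·(0), (-2.2361)·(-2.2361) - (-1)·(-1)) ≈ (4.4721, -2, 4).
  Let u = (4.4721, -2, 4).
  ||u|| = √((4.4721)² + (-2)² + (4)²) = √(40) ≈ 6.3246,  v_1 = u/||u|| ≈ (0.7071, -0.3162, 0.6325) (||v_1|| = 1).

λ_1 = 5.2361,  λ_2 = 3,  λ_3 = 0.7639;  v_1 ≈ (0.7071, -0.3162, 0.6325)


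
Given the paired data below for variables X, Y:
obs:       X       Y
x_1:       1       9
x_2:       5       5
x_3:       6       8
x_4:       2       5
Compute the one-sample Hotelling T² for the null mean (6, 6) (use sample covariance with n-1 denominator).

Step 1 — sample mean vector:
  mean(X) = (1 + 5 + 6 + 2) / 4 = 14/4 = 3.5
  mean(Y) = (9 + 5 + 8 + 5) / 4 = 27/4 = 6.75
  x̄ = (3.5, 6.75),  deviation x̄ - mu_0 = (3.5, 6.75) - (6, 6) = (-2.5, 0.75).

Step 2 — sample covariance matrix, S[i,j] = (1/(n-1)) · Σ_k (x_{k,i} - mean_i) · (x_{k,j} - mean_j), divisor n-1 = 3:
  S[X,X] = ((-2.5)·(-2.5) + (1.5)·(1.5) + (2.5)·(2.5) + (-1.5)·(-1.5)) / 3 = 17/3 = 5.6667
  S[X,Y] = ((-2.5)·(2.25) + (1.5)·(-1.75) + (2.5)·(1.25) + (-1.5)·(-1.75)) / 3 = -2.5/3 = -0.8333
  S[Y,Y] = ((2.25)·(2.25) + (-1.75)·(-1.75) + (1.25)·(1.25) + (-1.75)·(-1.75)) / 3 = 12.75/3 = 4.25
  S = [[5.6667, -0.8333],
 [-0.8333, 4.25]].

Step 3 — invert S. det(S) = 5.6667·4.25 - (-0.8333)² = 23.3889.
  S^{-1} = (1/det) · [[d, -b], [-b, a]] = [[0.1817, 0.0356],
 [0.0356, 0.2423]].

Step 4 — quadratic form (x̄ - mu_0)^T · S^{-1} · (x̄ - mu_0):
  S^{-1} · (x̄ - mu_0) = (-0.4276, 0.0926),
  (x̄ - mu_0)^T · [...] = (-2.5)·(-0.4276) + (0.75)·(0.0926) = 1.1384.

Step 5 — scale by n: T² = 4 · 1.1384 = 4.5534.

T² ≈ 4.5534


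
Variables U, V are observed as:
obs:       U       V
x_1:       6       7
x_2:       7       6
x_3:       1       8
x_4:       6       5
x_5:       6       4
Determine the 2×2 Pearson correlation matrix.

Step 1 — column means:
  mean(U) = (6 + 7 + 1 + 6 + 6) / 5 = 26/5 = 5.2
  mean(V) = (7 + 6 + 8 + 5 + 4) / 5 = 30/5 = 6

Step 2 — sample variances and covariances s[i,j] = (1/(n-1)) · Σ_k (x_{k,i} - mean_i) · (x_{k,j} - mean_j), with n-1 = 4:
  s[U,U] = ((0.8)·(0.8) + (1.8)·(1.8) + (-4.2)·(-4.2) + (0.8)·(0.8) + (0.8)·(0.8)) / 4 = 22.8/4 = 5.7
  s[U,V] = ((0.8)·(1) + (1.8)·(0) + (-4.2)·(2) + (0.8)·(-1) + (0.8)·(-2)) / 4 = -10/4 = -2.5
  s[V,V] = ((1)·(1) + (0)·(0) + (2)·(2) + (-1)·(-1) + (-2)·(-2)) / 4 = 10/4 = 2.5
  Sample standard deviations s_i = √(s[i,i]):
  s(U) = √(5.7) = 2.3875
  s(V) = √(2.5) = 1.5811

Step 3 — r_{ij} = s_{ij} / (s_i · s_j):
  r[U,U] = 1 (diagonal).
  r[U,V] = -2.5 / (2.3875 · 1.5811) = -2.5 / 3.7749 = -0.6623
  r[V,V] = 1 (diagonal).

R is symmetric with unit diagonal. Assembling:

R = [[1, -0.6623],
 [-0.6623, 1]]


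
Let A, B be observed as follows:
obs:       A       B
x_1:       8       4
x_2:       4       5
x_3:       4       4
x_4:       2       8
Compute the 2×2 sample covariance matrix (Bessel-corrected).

Step 1 — column means:
  mean(A) = (8 + 4 + 4 + 2) / 4 = 18/4 = 4.5
  mean(B) = (4 + 5 + 4 + 8) / 4 = 21/4 = 5.25

Step 2 — sample covariance S[i,j] = (1/(n-1)) · Σ_k (x_{k,i} - mean_i) · (x_{k,j} - mean_j), with n-1 = 3.
  S[A,A] = ((3.5)·(3.5) + (-0.5)·(-0.5) + (-0.5)·(-0.5) + (-2.5)·(-2.5)) / 3 = 19/3 = 6.3333
  S[A,B] = ((3.5)·(-1.25) + (-0.5)·(-0.25) + (-0.5)·(-1.25) + (-2.5)·(2.75)) / 3 = -10.5/3 = -3.5
  S[B,B] = ((-1.25)·(-1.25) + (-0.25)·(-0.25) + (-1.25)·(-1.25) + (2.75)·(2.75)) / 3 = 10.75/3 = 3.5833

S is symmetric (S[j,i] = S[i,j]). Assembling:

S = [[6.3333, -3.5],
 [-3.5, 3.5833]]


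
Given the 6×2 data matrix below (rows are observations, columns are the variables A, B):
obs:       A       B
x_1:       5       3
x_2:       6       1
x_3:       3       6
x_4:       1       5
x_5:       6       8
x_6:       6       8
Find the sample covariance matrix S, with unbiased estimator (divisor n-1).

Step 1 — column means:
  mean(A) = (5 + 6 + 3 + 1 + 6 + 6) / 6 = 27/6 = 4.5
  mean(B) = (3 + 1 + 6 + 5 + 8 + 8) / 6 = 31/6 = 5.1667

Step 2 — sample covariance S[i,j] = (1/(n-1)) · Σ_k (x_{k,i} - mean_i) · (x_{k,j} - mean_j), with n-1 = 5.
  S[A,A] = ((0.5)·(0.5) + (1.5)·(1.5) + (-1.5)·(-1.5) + (-3.5)·(-3.5) + (1.5)·(1.5) + (1.5)·(1.5)) / 5 = 21.5/5 = 4.3
  S[A,B] = ((0.5)·(-2.1667) + (1.5)·(-4.1667) + (-1.5)·(0.8333) + (-3.5)·(-0.1667) + (1.5)·(2.8333) + (1.5)·(2.8333)) / 5 = 0.5/5 = 0.1
  S[B,B] = ((-2.1667)·(-2.1667) + (-4.1667)·(-4.1667) + (0.8333)·(0.8333) + (-0.1667)·(-0.1667) + (2.8333)·(2.8333) + (2.8333)·(2.8333)) / 5 = 38.8333/5 = 7.7667

S is symmetric (S[j,i] = S[i,j]). Assembling:

S = [[4.3, 0.1],
 [0.1, 7.7667]]


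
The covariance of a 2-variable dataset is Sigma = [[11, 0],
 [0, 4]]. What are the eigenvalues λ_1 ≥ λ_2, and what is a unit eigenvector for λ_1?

Step 1 — characteristic polynomial of 2×2 Sigma:
  det(Sigma - λI) = λ² - trace · λ + det = 0.
  trace = 11 + 4 = 15, det = 11·4 - (0)² = 44.
Step 2 — discriminant:
  Δ = trace² - 4·det = 225 - 176 = 49.
Step 3 — eigenvalues:
  λ = (trace ± √Δ)/2 = (15 ± 7)/2,
  λ_1 = 11,  λ_2 = 4.

Step 4 — unit eigenvector for λ_1: Sigma is diagonal, so its eigenvectors are the coordinate axes. λ_1 = 11 is the diagonal entry on the first coordinate axis, hence
  v_1 = (1, 0) (||v_1|| = 1).

λ_1 = 11,  λ_2 = 4;  v_1 ≈ (1, 0)


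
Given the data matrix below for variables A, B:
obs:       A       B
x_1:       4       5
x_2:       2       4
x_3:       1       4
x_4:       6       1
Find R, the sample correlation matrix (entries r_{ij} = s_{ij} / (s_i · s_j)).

Step 1 — column means:
  mean(A) = (4 + 2 + 1 + 6) / 4 = 13/4 = 3.25
  mean(B) = (5 + 4 + 4 + 1) / 4 = 14/4 = 3.5

Step 2 — sample variances and covariances s[i,j] = (1/(n-1)) · Σ_k (x_{k,i} - mean_i) · (x_{k,j} - mean_j), with n-1 = 3:
  s[A,A] = ((0.75)·(0.75) + (-1.25)·(-1.25) + (-2.25)·(-2.25) + (2.75)·(2.75)) / 3 = 14.75/3 = 4.9167
  s[A,B] = ((0.75)·(1.5) + (-1.25)·(0.5) + (-2.25)·(0.5) + (2.75)·(-2.5)) / 3 = -7.5/3 = -2.5
  s[B,B] = ((1.5)·(1.5) + (0.5)·(0.5) + (0.5)·(0.5) + (-2.5)·(-2.5)) / 3 = 9/3 = 3
  Sample standard deviations s_i = √(s[i,i]):
  s(A) = √(4.9167) = 2.2174
  s(B) = √(3) = 1.7321

Step 3 — r_{ij} = s_{ij} / (s_i · s_j):
  r[A,A] = 1 (diagonal).
  r[A,B] = -2.5 / (2.2174 · 1.7321) = -2.5 / 3.8406 = -0.6509
  r[B,B] = 1 (diagonal).

R is symmetric with unit diagonal. Assembling:

R = [[1, -0.6509],
 [-0.6509, 1]]


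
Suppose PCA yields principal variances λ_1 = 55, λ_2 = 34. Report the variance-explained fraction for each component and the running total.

Step 1 — total variance = trace(Sigma) = Σ λ_i = 55 + 34 = 89.

Step 2 — fraction explained by component i = λ_i / Σ λ:
  PC1: 55/89 = 0.618
  PC2: 34/89 = 0.382

Step 3 — cumulative fraction after k components = (λ_1 + ... + λ_k) / Σ λ:
  k = 1: 55/89 = 0.618
  k = 2: (55 + 34)/89 = 89/89 = 1

Summary (fraction, with percent):

explained: PC1 0.618 (61.8%), PC2 0.382 (38.2%);  cumulative: 0.618, 1


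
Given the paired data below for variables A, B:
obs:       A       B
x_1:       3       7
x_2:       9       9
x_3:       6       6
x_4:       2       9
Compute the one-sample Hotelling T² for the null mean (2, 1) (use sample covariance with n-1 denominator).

Step 1 — sample mean vector:
  mean(A) = (3 + 9 + 6 + 2) / 4 = 20/4 = 5
  mean(B) = (7 + 9 + 6 + 9) / 4 = 31/4 = 7.75
  x̄ = (5, 7.75),  deviation x̄ - mu_0 = (5, 7.75) - (2, 1) = (3, 6.75).

Step 2 — sample covariance matrix, S[i,j] = (1/(n-1)) · Σ_k (x_{k,i} - mean_i) · (x_{k,j} - mean_j), divisor n-1 = 3:
  S[A,A] = ((-2)·(-2) + (4)·(4) + (1)·(1) + (-3)·(-3)) / 3 = 30/3 = 10
  S[A,B] = ((-2)·(-0.75) + (4)·(1.25) + (1)·(-1.75) + (-3)·(1.25)) / 3 = 1/3 = 0.3333
  S[B,B] = ((-0.75)·(-0.75) + (1.25)·(1.25) + (-1.75)·(-1.75) + (1.25)·(1.25)) / 3 = 6.75/3 = 2.25
  S = [[10, 0.3333],
 [0.3333, 2.25]].

Step 3 — invert S. det(S) = 10·2.25 - (0.3333)² = 22.3889.
  S^{-1} = (1/det) · [[d, -b], [-b, a]] = [[0.1005, -0.0149],
 [-0.0149, 0.4467]].

Step 4 — quadratic form (x̄ - mu_0)^T · S^{-1} · (x̄ - mu_0):
  S^{-1} · (x̄ - mu_0) = (0.201, 2.9702),
  (x̄ - mu_0)^T · [...] = (3)·(0.201) + (6.75)·(2.9702) = 20.652.

Step 5 — scale by n: T² = 4 · 20.652 = 82.6079.

T² ≈ 82.6079


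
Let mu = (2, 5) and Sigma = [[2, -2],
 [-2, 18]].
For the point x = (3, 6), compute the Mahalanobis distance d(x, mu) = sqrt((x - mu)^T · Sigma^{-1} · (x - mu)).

Step 1 — centre the observation: (x - mu) = (1, 1).

Step 2 — invert Sigma. det(Sigma) = 2·18 - (-2)² = 32.
  Sigma^{-1} = (1/det) · [[d, -b], [-b, a]] = [[0.5625, 0.0625],
 [0.0625, 0.0625]].

Step 3 — form the quadratic (x - mu)^T · Sigma^{-1} · (x - mu):
  Sigma^{-1} · (x - mu) = (0.625, 0.125).
  (x - mu)^T · [Sigma^{-1} · (x - mu)] = (1)·(0.625) + (1)·(0.125) = 0.75.

Step 4 — take square root: d = √(0.75) ≈ 0.866.

d(x, mu) = √(0.75) ≈ 0.866


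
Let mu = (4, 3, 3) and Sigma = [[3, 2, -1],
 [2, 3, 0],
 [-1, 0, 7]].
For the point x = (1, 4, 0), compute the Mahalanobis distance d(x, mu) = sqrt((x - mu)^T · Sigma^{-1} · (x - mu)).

Step 1 — centre the observation: (x - mu) = (-3, 1, -3).

Step 2 — invert Sigma (cofactor / det for 3×3, or solve directly):
  Sigma^{-1} = [[0.6562, -0.4375, 0.0938],
 [-0.4375, 0.625, -0.0625],
 [0.0938, -0.0625, 0.1562]].

Step 3 — form the quadratic (x - mu)^T · Sigma^{-1} · (x - mu):
  Sigma^{-1} · (x - mu) = (-2.6875, 2.125, -0.8125).
  (x - mu)^T · [Sigma^{-1} · (x - mu)] = (-3)·(-2.6875) + (1)·(2.125) + (-3)·(-0.8125) = 12.625.

Step 4 — take square root: d = √(12.625) ≈ 3.5532.

d(x, mu) = √(12.625) ≈ 3.5532


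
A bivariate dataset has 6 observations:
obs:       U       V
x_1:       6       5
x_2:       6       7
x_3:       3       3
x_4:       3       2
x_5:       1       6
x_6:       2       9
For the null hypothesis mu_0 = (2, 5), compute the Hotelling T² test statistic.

Step 1 — sample mean vector:
  mean(U) = (6 + 6 + 3 + 3 + 1 + 2) / 6 = 21/6 = 3.5
  mean(V) = (5 + 7 + 3 + 2 + 6 + 9) / 6 = 32/6 = 5.3333
  x̄ = (3.5, 5.3333),  deviation x̄ - mu_0 = (3.5, 5.3333) - (2, 5) = (1.5, 0.3333).

Step 2 — sample covariance matrix, S[i,j] = (1/(n-1)) · Σ_k (x_{k,i} - mean_i) · (x_{k,j} - mean_j), divisor n-1 = 5:
  S[U,U] = ((2.5)·(2.5) + (2.5)·(2.5) + (-0.5)·(-0.5) + (-0.5)·(-0.5) + (-2.5)·(-2.5) + (-1.5)·(-1.5)) / 5 = 21.5/5 = 4.3
  S[U,V] = ((2.5)·(-0.3333) + (2.5)·(1.6667) + (-0.5)·(-2.3333) + (-0.5)·(-3.3333) + (-2.5)·(0.6667) + (-1.5)·(3.6667)) / 5 = -1/5 = -0.2
  S[V,V] = ((-0.3333)·(-0.3333) + (1.6667)·(1.6667) + (-2.3333)·(-2.3333) + (-3.3333)·(-3.3333) + (0.6667)·(0.6667) + (3.6667)·(3.6667)) / 5 = 33.3333/5 = 6.6667
  S = [[4.3, -0.2],
 [-0.2, 6.6667]].

Step 3 — invert S. det(S) = 4.3·6.6667 - (-0.2)² = 28.6267.
  S^{-1} = (1/det) · [[d, -b], [-b, a]] = [[0.2329, 0.007],
 [0.007, 0.1502]].

Step 4 — quadratic form (x̄ - mu_0)^T · S^{-1} · (x̄ - mu_0):
  S^{-1} · (x̄ - mu_0) = (0.3517, 0.0605),
  (x̄ - mu_0)^T · [...] = (1.5)·(0.3517) + (0.3333)·(0.0605) = 0.5477.

Step 5 — scale by n: T² = 6 · 0.5477 = 3.286.

T² ≈ 3.286


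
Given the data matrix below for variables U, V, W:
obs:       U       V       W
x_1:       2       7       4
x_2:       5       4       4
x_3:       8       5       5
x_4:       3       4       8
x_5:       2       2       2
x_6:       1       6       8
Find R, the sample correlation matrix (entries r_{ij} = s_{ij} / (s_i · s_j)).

Step 1 — column means:
  mean(U) = (2 + 5 + 8 + 3 + 2 + 1) / 6 = 21/6 = 3.5
  mean(V) = (7 + 4 + 5 + 4 + 2 + 6) / 6 = 28/6 = 4.6667
  mean(W) = (4 + 4 + 5 + 8 + 2 + 8) / 6 = 31/6 = 5.1667

Step 2 — sample variances and covariances s[i,j] = (1/(n-1)) · Σ_k (x_{k,i} - mean_i) · (x_{k,j} - mean_j), with n-1 = 5:
  s[U,U] = ((-1.5)·(-1.5) + (1.5)·(1.5) + (4.5)·(4.5) + (-0.5)·(-0.5) + (-1.5)·(-1.5) + (-2.5)·(-2.5)) / 5 = 33.5/5 = 6.7
  s[U,V] = ((-1.5)·(2.3333) + (1.5)·(-0.6667) + (4.5)·(0.3333) + (-0.5)·(-0.6667) + (-1.5)·(-2.6667) + (-2.5)·(1.3333)) / 5 = -2/5 = -0.4
  s[U,W] = ((-1.5)·(-1.1667) + (1.5)·(-1.1667) + (4.5)·(-0.1667) + (-0.5)·(2.8333) + (-1.5)·(-3.1667) + (-2.5)·(2.8333)) / 5 = -4.5/5 = -0.9
  s[V,V] = ((2.3333)·(2.3333) + (-0.6667)·(-0.6667) + (0.3333)·(0.3333) + (-0.6667)·(-0.6667) + (-2.6667)·(-2.6667) + (1.3333)·(1.3333)) / 5 = 15.3333/5 = 3.0667
  s[V,W] = ((2.3333)·(-1.1667) + (-0.6667)·(-1.1667) + (0.3333)·(-0.1667) + (-0.6667)·(2.8333) + (-2.6667)·(-3.1667) + (1.3333)·(2.8333)) / 5 = 8.3333/5 = 1.6667
  s[W,W] = ((-1.1667)·(-1.1667) + (-1.1667)·(-1.1667) + (-0.1667)·(-0.1667) + (2.8333)·(2.8333) + (-3.1667)·(-3.1667) + (2.8333)·(2.8333)) / 5 = 28.8333/5 = 5.7667
  Sample standard deviations s_i = √(s[i,i]):
  s(U) = √(6.7) = 2.5884
  s(V) = √(3.0667) = 1.7512
  s(W) = √(5.7667) = 2.4014

Step 3 — r_{ij} = s_{ij} / (s_i · s_j):
  r[U,U] = 1 (diagonal).
  r[U,V] = -0.4 / (2.5884 · 1.7512) = -0.4 / 4.5328 = -0.0882
  r[U,W] = -0.9 / (2.5884 · 2.4014) = -0.9 / 6.2158 = -0.1448
  r[V,V] = 1 (diagonal).
  r[V,W] = 1.6667 / (1.7512 · 2.4014) = 1.6667 / 4.2053 = 0.3963
  r[W,W] = 1 (diagonal).

R is symmetric with unit diagonal. Assembling:

R = [[1, -0.0882, -0.1448],
 [-0.0882, 1, 0.3963],
 [-0.1448, 0.3963, 1]]


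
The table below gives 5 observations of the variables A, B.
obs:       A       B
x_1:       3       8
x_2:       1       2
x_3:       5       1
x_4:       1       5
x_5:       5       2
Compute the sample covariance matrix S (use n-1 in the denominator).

Step 1 — column means:
  mean(A) = (3 + 1 + 5 + 1 + 5) / 5 = 15/5 = 3
  mean(B) = (8 + 2 + 1 + 5 + 2) / 5 = 18/5 = 3.6

Step 2 — sample covariance S[i,j] = (1/(n-1)) · Σ_k (x_{k,i} - mean_i) · (x_{k,j} - mean_j), with n-1 = 4.
  S[A,A] = ((0)·(0) + (-2)·(-2) + (2)·(2) + (-2)·(-2) + (2)·(2)) / 4 = 16/4 = 4
  S[A,B] = ((0)·(4.4) + (-2)·(-1.6) + (2)·(-2.6) + (-2)·(1.4) + (2)·(-1.6)) / 4 = -8/4 = -2
  S[B,B] = ((4.4)·(4.4) + (-1.6)·(-1.6) + (-2.6)·(-2.6) + (1.4)·(1.4) + (-1.6)·(-1.6)) / 4 = 33.2/4 = 8.3

S is symmetric (S[j,i] = S[i,j]). Assembling:

S = [[4, -2],
 [-2, 8.3]]


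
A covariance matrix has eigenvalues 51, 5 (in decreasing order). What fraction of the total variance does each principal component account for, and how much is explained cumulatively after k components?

Step 1 — total variance = trace(Sigma) = Σ λ_i = 51 + 5 = 56.

Step 2 — fraction explained by component i = λ_i / Σ λ:
  PC1: 51/56 = 0.9107
  PC2: 5/56 = 0.0893

Step 3 — cumulative fraction after k components = (λ_1 + ... + λ_k) / Σ λ:
  k = 1: 51/56 = 0.9107
  k = 2: (51 + 5)/56 = 56/56 = 1

Summary (fraction, with percent):

explained: PC1 0.9107 (91.07%), PC2 0.0893 (8.93%);  cumulative: 0.9107, 1


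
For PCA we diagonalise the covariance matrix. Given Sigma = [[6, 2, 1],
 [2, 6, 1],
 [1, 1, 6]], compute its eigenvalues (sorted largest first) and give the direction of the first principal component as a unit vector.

Step 1 — characteristic polynomial p(λ) = det(λI - Sigma) = λ³ - tr·λ² + c_1·λ - det, where tr = trace, c_1 = sum of the principal 2×2 minors, det = det(Sigma):
  tr = 6 + 6 + 6 = 18,
  c_1 = (6·6 - (2)²) + (6·6 - (1)²) + (6·6 - (1)²) = 32 + 35 + 35 = 102,
  det = 6·(6·6 - (1)²) - (2)·((2)·6 - (1)·(1)) + (1)·((2)·(1) - 6·(1)) = 6·(35) - (2)·(11) + (1)·(-4) = 184.
  So p(λ) = λ³ - 18λ² + 102λ - 184.
Step 2 — look for an integer root (rational root theorem: any rational root is an integer divisor of 184). Testing λ = 4:
  p(4) = 64 - 288 + 408 - 184 = 0  ✓
  Dividing out (λ - 4): p(λ) = (λ - 4)(λ² - 14λ + 46).
Step 3 — remaining eigenvalues from the quadratic λ² - 14λ + 46 = 0:
  Δ = 14² - 4·46 = 196 - 184 = 12,  λ = (14 ± √12)/2 = (14 ± 3.4641)/2 ≈ 8.7321 or 5.2679.
  Sorted: λ_1 = 8.7321,  λ_2 = 5.2679,  λ_3 = 4  (check: sum = 18 = tr ✓).

Step 4 — unit eigenvector for λ_1 ≈ 8.7321: v spans the null space of (Sigma - λ_1 I), whose rows are
  r_1 = (-2.7321, 2, 1),  r_2 = (2, -2.7321, 1),  r_3 = (1, 1, -2.7321).
  v is orthogonal to every row, so take v ∝ r_1 × r_2 = ((2)·(1) - (1)·(-2.7321), (1)·(2) - (-2.7321)·(1), (-2.7321)·(-2.7321) - (2)·(2)) ≈ (4.7321, 4.7321, 3.4641).
  Let u = (4.7321, 4.7321, 3.4641).
  ||u|| = √((4.7321)² + (4.7321)² + (3.4641)²) = √(56.7846) ≈ 7.5356,  v_1 = u/||u|| ≈ (0.628, 0.628, 0.4597) (||v_1|| = 1).

λ_1 = 8.7321,  λ_2 = 5.2679,  λ_3 = 4;  v_1 ≈ (0.628, 0.628, 0.4597)
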